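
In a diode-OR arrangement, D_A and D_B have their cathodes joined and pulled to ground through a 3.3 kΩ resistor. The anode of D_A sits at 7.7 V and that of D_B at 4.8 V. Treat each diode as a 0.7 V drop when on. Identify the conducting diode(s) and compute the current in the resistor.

Assume both conduct. Then node N would need to be at both 7.7−0.7 = 7 V and 4.8−0.7 = 4.1 V, which is impossible.
Assume only D_A conducts: V_N = 7.7 − 0.7 = 7 V, so I_R = 7/3.3 = 2.12 mA.
Check D_B: its anode-to-cathode voltage is 4.8 − 7 = -2.2 V < 0.7 V, so it is off. The assumption is consistent.

Only D_A conducts; I_R ≈ 2.1 mA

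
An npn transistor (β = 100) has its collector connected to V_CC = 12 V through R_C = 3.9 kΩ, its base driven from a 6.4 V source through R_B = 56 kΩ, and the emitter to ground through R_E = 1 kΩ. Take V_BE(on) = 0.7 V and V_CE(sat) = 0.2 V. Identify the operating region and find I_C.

saturation; I_C ≈ 2.4 mA

Assume active: I_B = (6.4 − 0.7)/(56 + 101×1) = 0.0363 mA, I_C = β·I_B = 3.63 mA.
Then V_CE = 12 − 3.63×3.9 − 3.67×1 = -5.83 V < 0.2 V — the active assumption fails.
Re-solve with V_CE = 0.2 V. KCL at the emitter: V_E/R_E = (V_BB−0.7−V_E)/R_B + (V_CC−0.2−V_E)/R_C, giving V_E = 2.45 V.
I_C = (V_CC − 0.2 − V_E)/R_C = (11.8 − 2.45)/3.9 = 2.4 mA.
Check: I_B = (5.7 − 2.45)/56 = 0.058 mA, and β·I_B = 5.8 mA > I_C, confirming saturation.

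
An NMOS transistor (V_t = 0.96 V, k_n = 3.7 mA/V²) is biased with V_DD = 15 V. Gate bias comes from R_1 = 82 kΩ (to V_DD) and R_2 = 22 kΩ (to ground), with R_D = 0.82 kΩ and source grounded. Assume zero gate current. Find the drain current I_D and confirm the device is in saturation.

I_D ≈ 9.1 mA

V_G = V_DD·R_2/(R_1+R_2) = 15×22/104 = 3.17 V. With the source grounded, V_GS = V_G = 3.17 V.
Assume saturation: I_D = (k_n/2)(V_GS − V_t)² = (3.7/2)×(3.17 − 0.96)² = 1.85×2.21² = 9.06 mA.
V_DS = V_DD − I_D·R_D = 15 − 9.06×0.82 = 7.57 V.
Saturation requires V_DS ≥ V_GS − V_t = 2.21 V; 7.57 ≥ 2.21 ✓.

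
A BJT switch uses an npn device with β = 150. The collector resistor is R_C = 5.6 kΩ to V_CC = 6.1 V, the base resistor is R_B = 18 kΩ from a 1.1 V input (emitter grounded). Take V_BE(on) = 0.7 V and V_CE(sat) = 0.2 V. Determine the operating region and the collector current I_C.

Assume active: I_B = (1.1 − 0.7)/18 = 0.0222 mA, giving I_C = β·I_B = 3.33 mA.
But then V_CE = 6.1 − 3.33×5.6 = -12.6 V < V_CE(sat) = 0.2 V — impossible in the active region.
So the transistor is saturated. With V_CE = 0.2 V, I_C = (V_CC − 0.2)/R_C = 5.9/5.6 = 1.05 mA.
Check: β·I_B = 3.33 mA > I_C = 1.05 mA, confirming saturation.

saturation; I_C ≈ 1.1 mA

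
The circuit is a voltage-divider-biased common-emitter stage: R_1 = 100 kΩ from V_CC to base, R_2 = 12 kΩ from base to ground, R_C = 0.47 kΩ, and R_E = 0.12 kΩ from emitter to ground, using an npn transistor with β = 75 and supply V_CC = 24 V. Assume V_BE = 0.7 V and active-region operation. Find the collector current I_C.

I_C ≈ 7.1 mA

Thevenize the base divider: V_Th = V_CC·R_2/(R_1+R_2) = 24×12/112 = 2.57 V, R_Th = R_1‖R_2 = 10.7 kΩ.
Base-emitter loop: V_Th = I_B·R_Th + V_BE + (β+1)I_B·R_E, so I_B = (2.57 − 0.7) / (10.7 + 76×0.12) = 0.0944 mA.
I_C = β·I_B = 75×0.0944 = 7.08 mA, and I_E = (β+1)I_B = 7.17 mA.
V_CE = V_CC − I_C·R_C − I_E·R_E = 24 − 7.08×0.47 − 7.17×0.12 = 19.8 V.
V_CE = 19.8 V > 0.2 V confirms active-region operation.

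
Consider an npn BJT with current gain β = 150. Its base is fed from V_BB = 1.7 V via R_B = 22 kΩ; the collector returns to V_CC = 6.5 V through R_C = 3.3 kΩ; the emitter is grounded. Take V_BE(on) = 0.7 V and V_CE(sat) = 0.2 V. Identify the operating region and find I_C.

saturation; I_C ≈ 1.9 mA

Assume active: I_B = (1.7 − 0.7)/22 = 0.0455 mA, giving I_C = β·I_B = 6.82 mA.
But then V_CE = 6.5 − 6.82×3.3 = -16 V < V_CE(sat) = 0.2 V — impossible in the active region.
So the transistor is saturated. With V_CE = 0.2 V, I_C = (V_CC − 0.2)/R_C = 6.3/3.3 = 1.91 mA.
Check: β·I_B = 6.82 mA > I_C = 1.91 mA, confirming saturation.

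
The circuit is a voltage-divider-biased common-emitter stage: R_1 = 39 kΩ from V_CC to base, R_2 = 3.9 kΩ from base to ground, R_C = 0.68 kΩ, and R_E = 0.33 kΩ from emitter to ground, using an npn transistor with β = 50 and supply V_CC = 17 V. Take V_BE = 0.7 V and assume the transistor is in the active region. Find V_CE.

Thevenize the base divider: V_Th = V_CC·R_2/(R_1+R_2) = 17×3.9/42.9 = 1.55 V, R_Th = R_1‖R_2 = 3.55 kΩ.
Base-emitter loop: V_Th = I_B·R_Th + V_BE + (β+1)I_B·R_E, so I_B = (1.55 − 0.7) / (3.55 + 51×0.33) = 0.0415 mA.
I_C = β·I_B = 50×0.0415 = 2.07 mA, and I_E = (β+1)I_B = 2.12 mA.
V_CE = V_CC − I_C·R_C − I_E·R_E = 17 − 2.07×0.68 − 2.12×0.33 = 14.9 V.
V_CE = 14.9 V > 0.2 V confirms active-region operation.

V_CE ≈ 15 V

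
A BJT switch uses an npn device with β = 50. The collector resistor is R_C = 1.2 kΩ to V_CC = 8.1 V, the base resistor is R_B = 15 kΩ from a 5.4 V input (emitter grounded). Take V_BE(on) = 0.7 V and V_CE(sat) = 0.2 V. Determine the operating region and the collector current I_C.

saturation; I_C ≈ 6.6 mA

Assume active: I_B = (5.4 − 0.7)/15 = 0.313 mA, giving I_C = β·I_B = 15.7 mA.
But then V_CE = 8.1 − 15.7×1.2 = -10.7 V < V_CE(sat) = 0.2 V — impossible in the active region.
So the transistor is saturated. With V_CE = 0.2 V, I_C = (V_CC − 0.2)/R_C = 7.9/1.2 = 6.58 mA.
Check: β·I_B = 15.7 mA > I_C = 6.58 mA, confirming saturation.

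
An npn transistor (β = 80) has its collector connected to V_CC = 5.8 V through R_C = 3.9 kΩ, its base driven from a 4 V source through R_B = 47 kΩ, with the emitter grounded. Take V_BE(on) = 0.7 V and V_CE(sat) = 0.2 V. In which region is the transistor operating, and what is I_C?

saturation; I_C ≈ 1.4 mA

Assume active: I_B = (4 − 0.7)/47 = 0.0702 mA, giving I_C = β·I_B = 5.62 mA.
But then V_CE = 5.8 − 5.62×3.9 = -16.1 V < V_CE(sat) = 0.2 V — impossible in the active region.
So the transistor is saturated. With V_CE = 0.2 V, I_C = (V_CC − 0.2)/R_C = 5.6/3.9 = 1.44 mA.
Check: β·I_B = 5.62 mA > I_C = 1.44 mA, confirming saturation.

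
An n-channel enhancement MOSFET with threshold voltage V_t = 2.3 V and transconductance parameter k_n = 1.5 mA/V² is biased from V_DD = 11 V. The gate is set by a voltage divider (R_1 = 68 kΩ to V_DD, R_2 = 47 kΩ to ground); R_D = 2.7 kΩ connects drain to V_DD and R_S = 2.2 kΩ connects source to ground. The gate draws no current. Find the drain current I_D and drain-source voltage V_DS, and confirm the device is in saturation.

V_G = V_DD·R_2/(R_1+R_2) = 11×47/115 = 4.5 V.
Assume saturation: I_D = (k_n/2)(V_GS − V_t)² with V_GS = V_G − I_D·R_S = 4.5 − 2.2·I_D.
Substituting gives 3.63·I_D² − 8.25·I_D + 3.62 = 0, with roots I_D = 0.594 or 1.68 mA.
The root I_D = 1.68 mA gives V_GS = 0.804 V ≤ V_t, so take I_D = 0.594 mA.
Then V_GS = 3.19 V and V_DS = V_DD − I_D(R_D+R_S) = 11 − 0.594×4.9 = 8.09 V.
Saturation requires V_DS ≥ V_GS − V_t = 0.89 V; 8.09 ≥ 0.89 ✓.

I_D ≈ 0.59 mA, V_DS ≈ 8.1 V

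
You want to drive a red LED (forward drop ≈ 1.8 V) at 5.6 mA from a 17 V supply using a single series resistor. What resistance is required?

The resistor drops V_S − V_D = 17 − 1.8 = 15.2 V at 5.6 mA.
R = 15.2 V / 5.6 mA = 2.71 kΩ.

R ≈ 2.7 kΩ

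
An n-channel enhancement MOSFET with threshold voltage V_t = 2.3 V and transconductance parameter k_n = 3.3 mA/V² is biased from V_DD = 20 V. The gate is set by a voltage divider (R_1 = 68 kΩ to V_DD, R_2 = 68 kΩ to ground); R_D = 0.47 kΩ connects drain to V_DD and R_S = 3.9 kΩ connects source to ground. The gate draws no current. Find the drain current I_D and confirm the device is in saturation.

V_G = V_DD·R_2/(R_1+R_2) = 20×68/136 = 10 V.
Assume saturation: I_D = (k_n/2)(V_GS − V_t)² with V_GS = V_G − I_D·R_S = 10 − 3.9·I_D.
Substituting gives 25.1·I_D² − 100·I_D + 97.8 = 0, with roots I_D = 1.71 or 2.28 mA.
The root I_D = 2.28 mA gives V_GS = 1.13 V ≤ V_t, so take I_D = 1.71 mA.
Then V_GS = 3.32 V and V_DS = V_DD − I_D(R_D+R_S) = 20 − 1.71×4.37 = 12.5 V.
Saturation requires V_DS ≥ V_GS − V_t = 1.02 V; 12.5 ≥ 1.02 ✓.

I_D ≈ 1.7 mA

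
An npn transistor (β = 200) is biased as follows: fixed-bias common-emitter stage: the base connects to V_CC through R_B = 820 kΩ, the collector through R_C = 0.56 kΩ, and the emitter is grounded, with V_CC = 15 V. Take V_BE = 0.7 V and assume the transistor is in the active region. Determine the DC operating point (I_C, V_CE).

Base loop: V_CC = I_B·R_B + V_BE, so I_B = (15 − 0.7)/820 kΩ = 0.0174 mA.
In the active region I_C = β·I_B = 200 × 0.0174 = 3.49 mA.
Collector loop: V_CE = V_CC − I_C·R_C = 15 − 3.49×0.56 = 13 V.
Since V_CE = 13 V > V_CE(sat) ≈ 0.2 V, the transistor is in the active region as assumed.

I_C ≈ 3.5 mA, V_CE ≈ 13 V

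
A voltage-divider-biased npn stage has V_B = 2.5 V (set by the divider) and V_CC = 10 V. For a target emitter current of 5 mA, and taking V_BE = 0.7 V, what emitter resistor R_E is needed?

V_E = V_B − V_BE = 2.5 − 0.7 = 1.8 V.
R_E = V_E / I_E = 1.8 / 5 = 0.36 kΩ.

R_E ≈ 0.36 kΩ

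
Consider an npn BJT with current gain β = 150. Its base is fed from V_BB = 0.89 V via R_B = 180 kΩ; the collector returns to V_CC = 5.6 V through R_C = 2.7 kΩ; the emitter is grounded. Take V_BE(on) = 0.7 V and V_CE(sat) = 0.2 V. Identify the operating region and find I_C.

active; I_C ≈ 0.16 mA

Assume active. Base-emitter loop: I_B = (V_BB − V_BE)/R_B = (0.89 − 0.7)/180 = 0.00106 mA.
I_C = β·I_B = 150×0.00106 = 0.158 mA.
V_CE = V_CC − I_C·R_C = 5.6 − 0.158×2.7 = 5.17 V > V_CE(sat), so the active-region assumption holds.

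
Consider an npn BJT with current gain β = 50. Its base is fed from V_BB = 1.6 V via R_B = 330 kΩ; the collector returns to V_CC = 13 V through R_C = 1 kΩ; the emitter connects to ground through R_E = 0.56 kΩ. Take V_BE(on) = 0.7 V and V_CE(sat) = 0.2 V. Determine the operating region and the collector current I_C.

active; I_C ≈ 0.13 mA

Assume active. Base-emitter loop: I_B = (V_BB − V_BE)/(R_B + (β+1)R_E) = (1.6 − 0.7)/(330 + 51×0.56) = 0.00251 mA.
I_C = β·I_B = 50×0.00251 = 0.126 mA.
V_CE = V_CC − I_C·R_C − I_E·R_E = 13 − 0.126×1 − 0.128×0.56 = 12.8 V > V_CE(sat), so the active-region assumption holds.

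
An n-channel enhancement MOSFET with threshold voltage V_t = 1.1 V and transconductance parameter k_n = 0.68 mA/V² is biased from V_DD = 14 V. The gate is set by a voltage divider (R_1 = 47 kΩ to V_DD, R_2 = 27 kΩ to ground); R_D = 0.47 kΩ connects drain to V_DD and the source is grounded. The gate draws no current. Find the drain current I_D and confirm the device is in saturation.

I_D ≈ 5.5 mA

V_G = V_DD·R_2/(R_1+R_2) = 14×27/74 = 5.11 V. With the source grounded, V_GS = V_G = 5.11 V.
Assume saturation: I_D = (k_n/2)(V_GS − V_t)² = (0.68/2)×(5.11 − 1.1)² = 0.34×4.01² = 5.46 mA.
V_DS = V_DD − I_D·R_D = 14 − 5.46×0.47 = 11.4 V.
Saturation requires V_DS ≥ V_GS − V_t = 4.01 V; 11.4 ≥ 4.01 ✓.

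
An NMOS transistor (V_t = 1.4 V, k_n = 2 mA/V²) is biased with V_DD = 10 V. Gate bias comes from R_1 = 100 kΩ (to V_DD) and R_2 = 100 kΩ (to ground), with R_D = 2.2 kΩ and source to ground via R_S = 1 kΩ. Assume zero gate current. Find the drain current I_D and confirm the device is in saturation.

I_D ≈ 2.1 mA

V_G = V_DD·R_2/(R_1+R_2) = 10×100/200 = 5 V.
Assume saturation: I_D = (k_n/2)(V_GS − V_t)² with V_GS = V_G − I_D·R_S = 5 − 1·I_D.
Substituting gives 1·I_D² − 8.2·I_D + 13 = 0, with roots I_D = 2.14 or 6.06 mA.
The root I_D = 6.06 mA gives V_GS = -1.06 V ≤ V_t, so take I_D = 2.14 mA.
Then V_GS = 2.86 V and V_DS = V_DD − I_D(R_D+R_S) = 10 − 2.14×3.2 = 3.16 V.
Saturation requires V_DS ≥ V_GS − V_t = 1.46 V; 3.16 ≥ 1.46 ✓.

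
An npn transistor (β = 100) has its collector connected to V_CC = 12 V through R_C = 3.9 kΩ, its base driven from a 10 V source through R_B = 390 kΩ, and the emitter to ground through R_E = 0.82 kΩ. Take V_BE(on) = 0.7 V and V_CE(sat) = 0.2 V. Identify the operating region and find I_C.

Assume active. Base-emitter loop: I_B = (V_BB − V_BE)/(R_B + (β+1)R_E) = (10 − 0.7)/(390 + 101×0.82) = 0.0197 mA.
I_C = β·I_B = 100×0.0197 = 1.97 mA.
V_CE = V_CC − I_C·R_C − I_E·R_E = 12 − 1.97×3.9 − 1.99×0.82 = 2.7 V > V_CE(sat), so the active-region assumption holds.

active; I_C ≈ 2 mA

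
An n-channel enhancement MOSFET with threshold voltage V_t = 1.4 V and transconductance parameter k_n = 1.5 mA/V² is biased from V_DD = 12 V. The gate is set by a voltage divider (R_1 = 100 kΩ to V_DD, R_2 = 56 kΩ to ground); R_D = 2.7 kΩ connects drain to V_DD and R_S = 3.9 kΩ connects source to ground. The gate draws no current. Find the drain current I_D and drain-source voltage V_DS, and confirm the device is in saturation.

V_G = V_DD·R_2/(R_1+R_2) = 12×56/156 = 4.31 V.
Assume saturation: I_D = (k_n/2)(V_GS − V_t)² with V_GS = V_G − I_D·R_S = 4.31 − 3.9·I_D.
Substituting gives 11.4·I_D² − 18·I_D + 6.34 = 0, with roots I_D = 0.53 or 1.05 mA.
The root I_D = 1.05 mA gives V_GS = 0.217 V ≤ V_t, so take I_D = 0.53 mA.
Then V_GS = 2.24 V and V_DS = V_DD − I_D(R_D+R_S) = 12 − 0.53×6.6 = 8.5 V.
Saturation requires V_DS ≥ V_GS − V_t = 0.841 V; 8.5 ≥ 0.841 ✓.

I_D ≈ 0.53 mA, V_DS ≈ 8.5 V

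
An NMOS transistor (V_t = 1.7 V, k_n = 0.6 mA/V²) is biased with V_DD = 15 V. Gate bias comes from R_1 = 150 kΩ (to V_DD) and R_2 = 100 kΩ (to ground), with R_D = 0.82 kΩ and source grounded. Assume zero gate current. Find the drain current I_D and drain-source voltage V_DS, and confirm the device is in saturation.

I_D ≈ 5.5 mA, V_DS ≈ 10 V

V_G = V_DD·R_2/(R_1+R_2) = 15×100/250 = 6 V. With the source grounded, V_GS = V_G = 6 V.
Assume saturation: I_D = (k_n/2)(V_GS − V_t)² = (0.6/2)×(6 − 1.7)² = 0.3×4.3² = 5.55 mA.
V_DS = V_DD − I_D·R_D = 15 − 5.55×0.82 = 10.5 V.
Saturation requires V_DS ≥ V_GS − V_t = 4.3 V; 10.5 ≥ 4.3 ✓.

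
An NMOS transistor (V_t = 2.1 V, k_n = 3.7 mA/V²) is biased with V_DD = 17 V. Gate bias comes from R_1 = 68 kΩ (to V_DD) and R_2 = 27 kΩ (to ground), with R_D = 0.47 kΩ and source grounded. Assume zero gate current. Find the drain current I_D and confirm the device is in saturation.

I_D ≈ 14 mA

V_G = V_DD·R_2/(R_1+R_2) = 17×27/95 = 4.83 V. With the source grounded, V_GS = V_G = 4.83 V.
Assume saturation: I_D = (k_n/2)(V_GS − V_t)² = (3.7/2)×(4.83 − 2.1)² = 1.85×2.73² = 13.8 mA.
V_DS = V_DD − I_D·R_D = 17 − 13.8×0.47 = 10.5 V.
Saturation requires V_DS ≥ V_GS − V_t = 2.73 V; 10.5 ≥ 2.73 ✓.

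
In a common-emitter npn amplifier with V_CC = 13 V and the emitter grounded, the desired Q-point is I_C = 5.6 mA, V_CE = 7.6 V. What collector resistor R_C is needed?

R_C ≈ 0.96 kΩ

Collector loop: V_CC = I_C·R_C + V_CE.
R_C = (V_CC − V_CE)/I_C = (13 − 7.6)/5.6 = 0.964 kΩ.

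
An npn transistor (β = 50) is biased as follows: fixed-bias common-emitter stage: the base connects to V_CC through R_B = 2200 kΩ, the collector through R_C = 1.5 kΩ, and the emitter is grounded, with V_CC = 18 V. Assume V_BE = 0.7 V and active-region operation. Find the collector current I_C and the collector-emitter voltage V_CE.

I_C ≈ 0.39 mA, V_CE ≈ 17 V

Base loop: V_CC = I_B·R_B + V_BE, so I_B = (18 − 0.7)/2200 kΩ = 0.00786 mA.
In the active region I_C = β·I_B = 50 × 0.00786 = 0.393 mA.
Collector loop: V_CE = V_CC − I_C·R_C = 18 − 0.393×1.5 = 17.4 V.
Since V_CE = 17.4 V > V_CE(sat) ≈ 0.2 V, the transistor is in the active region as assumed.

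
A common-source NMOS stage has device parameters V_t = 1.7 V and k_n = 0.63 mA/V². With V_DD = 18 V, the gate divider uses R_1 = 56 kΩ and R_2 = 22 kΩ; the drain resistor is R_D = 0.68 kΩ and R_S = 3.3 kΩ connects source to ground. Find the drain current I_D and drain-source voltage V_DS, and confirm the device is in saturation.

V_G = V_DD·R_2/(R_1+R_2) = 18×22/78 = 5.08 V.
Assume saturation: I_D = (k_n/2)(V_GS − V_t)² with V_GS = V_G − I_D·R_S = 5.08 − 3.3·I_D.
Substituting gives 3.43·I_D² − 8.02·I_D + 3.59 = 0, with roots I_D = 0.604 or 1.73 mA.
The root I_D = 1.73 mA gives V_GS = -0.646 V ≤ V_t, so take I_D = 0.604 mA.
Then V_GS = 3.08 V and V_DS = V_DD − I_D(R_D+R_S) = 18 − 0.604×3.98 = 15.6 V.
Saturation requires V_DS ≥ V_GS − V_t = 1.38 V; 15.6 ≥ 1.38 ✓.

I_D ≈ 0.6 mA, V_DS ≈ 16 V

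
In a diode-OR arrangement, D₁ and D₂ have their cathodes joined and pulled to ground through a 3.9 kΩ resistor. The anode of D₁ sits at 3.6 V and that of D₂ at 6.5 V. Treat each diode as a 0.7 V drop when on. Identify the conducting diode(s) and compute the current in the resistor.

Assume both conduct. Then node N would need to be at both 3.6−0.7 = 2.9 V and 6.5−0.7 = 5.8 V, which is impossible.
Assume only D₂ conducts: V_N = 6.5 − 0.7 = 5.8 V, so I_R = 5.8/3.9 = 1.49 mA.
Check D₁: its anode-to-cathode voltage is 3.6 − 5.8 = -2.2 V < 0.7 V, so it is off. The assumption is consistent.

Only D₂ conducts; I_R ≈ 1.5 mA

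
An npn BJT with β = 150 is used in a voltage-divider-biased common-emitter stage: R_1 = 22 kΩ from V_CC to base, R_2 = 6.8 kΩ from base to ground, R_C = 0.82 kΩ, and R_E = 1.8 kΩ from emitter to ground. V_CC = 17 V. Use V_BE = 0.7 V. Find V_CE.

Thevenize the base divider: V_Th = V_CC·R_2/(R_1+R_2) = 17×6.8/28.8 = 4.01 V, R_Th = R_1‖R_2 = 5.19 kΩ.
Base-emitter loop: V_Th = I_B·R_Th + V_BE + (β+1)I_B·R_E, so I_B = (4.01 − 0.7) / (5.19 + 151×1.8) = 0.012 mA.
I_C = β·I_B = 150×0.012 = 1.79 mA, and I_E = (β+1)I_B = 1.81 mA.
V_CE = V_CC − I_C·R_C − I_E·R_E = 17 − 1.79×0.82 − 1.81×1.8 = 12.3 V.
V_CE = 12.3 V > 0.2 V confirms active-region operation.

V_CE ≈ 12 V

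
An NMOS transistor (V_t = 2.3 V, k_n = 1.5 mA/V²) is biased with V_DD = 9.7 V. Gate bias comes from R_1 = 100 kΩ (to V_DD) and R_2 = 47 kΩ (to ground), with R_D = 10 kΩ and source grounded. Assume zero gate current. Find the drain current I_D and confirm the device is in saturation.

V_G = V_DD·R_2/(R_1+R_2) = 9.7×47/147 = 3.1 V. With the source grounded, V_GS = V_G = 3.1 V.
Assume saturation: I_D = (k_n/2)(V_GS − V_t)² = (1.5/2)×(3.1 − 2.3)² = 0.75×0.801² = 0.482 mA.
V_DS = V_DD − I_D·R_D = 9.7 − 0.482×10 = 4.88 V.
Saturation requires V_DS ≥ V_GS − V_t = 0.801 V; 4.88 ≥ 0.801 ✓.

I_D ≈ 0.48 mA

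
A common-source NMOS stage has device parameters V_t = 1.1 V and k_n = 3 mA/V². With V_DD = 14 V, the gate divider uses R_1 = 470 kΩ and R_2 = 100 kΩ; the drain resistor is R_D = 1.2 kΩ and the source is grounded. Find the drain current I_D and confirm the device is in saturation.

V_G = V_DD·R_2/(R_1+R_2) = 14×100/570 = 2.46 V. With the source grounded, V_GS = V_G = 2.46 V.
Assume saturation: I_D = (k_n/2)(V_GS − V_t)² = (3/2)×(2.46 − 1.1)² = 1.5×1.36² = 2.76 mA.
V_DS = V_DD − I_D·R_D = 14 − 2.76×1.2 = 10.7 V.
Saturation requires V_DS ≥ V_GS − V_t = 1.36 V; 10.7 ≥ 1.36 ✓.

I_D ≈ 2.8 mA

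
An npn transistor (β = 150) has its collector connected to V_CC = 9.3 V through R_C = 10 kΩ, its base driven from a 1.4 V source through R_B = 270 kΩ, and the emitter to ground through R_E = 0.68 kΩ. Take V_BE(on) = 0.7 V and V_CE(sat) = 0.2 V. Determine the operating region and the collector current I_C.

active; I_C ≈ 0.28 mA

Assume active. Base-emitter loop: I_B = (V_BB − V_BE)/(R_B + (β+1)R_E) = (1.4 − 0.7)/(270 + 151×0.68) = 0.00188 mA.
I_C = β·I_B = 150×0.00188 = 0.282 mA.
V_CE = V_CC − I_C·R_C − I_E·R_E = 9.3 − 0.282×10 − 0.284×0.68 = 6.29 V > V_CE(sat), so the active-region assumption holds.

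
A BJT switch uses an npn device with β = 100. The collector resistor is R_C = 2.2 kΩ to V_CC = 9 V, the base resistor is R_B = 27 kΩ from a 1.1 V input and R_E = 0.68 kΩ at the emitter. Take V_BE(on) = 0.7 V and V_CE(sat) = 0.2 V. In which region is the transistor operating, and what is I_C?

active; I_C ≈ 0.42 mA

Assume active. Base-emitter loop: I_B = (V_BB − V_BE)/(R_B + (β+1)R_E) = (1.1 − 0.7)/(27 + 101×0.68) = 0.00418 mA.
I_C = β·I_B = 100×0.00418 = 0.418 mA.
V_CE = V_CC − I_C·R_C − I_E·R_E = 9 − 0.418×2.2 − 0.422×0.68 = 7.79 V > V_CE(sat), so the active-region assumption holds.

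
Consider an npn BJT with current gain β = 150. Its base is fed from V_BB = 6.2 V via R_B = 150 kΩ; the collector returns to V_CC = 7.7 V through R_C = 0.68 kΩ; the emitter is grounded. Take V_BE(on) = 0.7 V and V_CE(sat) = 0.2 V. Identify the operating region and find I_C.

Assume active. Base-emitter loop: I_B = (V_BB − V_BE)/R_B = (6.2 − 0.7)/150 = 0.0367 mA.
I_C = β·I_B = 150×0.0367 = 5.5 mA.
V_CE = V_CC − I_C·R_C = 7.7 − 5.5×0.68 = 3.96 V > V_CE(sat), so the active-region assumption holds.

active; I_C ≈ 5.5 mA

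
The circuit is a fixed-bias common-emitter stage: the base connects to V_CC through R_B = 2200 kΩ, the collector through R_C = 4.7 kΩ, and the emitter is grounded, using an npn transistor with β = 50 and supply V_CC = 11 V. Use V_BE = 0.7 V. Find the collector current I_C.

Base loop: V_CC = I_B·R_B + V_BE, so I_B = (11 − 0.7)/2200 kΩ = 0.00468 mA.
In the active region I_C = β·I_B = 50 × 0.00468 = 0.234 mA.
Collector loop: V_CE = V_CC − I_C·R_C = 11 − 0.234×4.7 = 9.9 V.
Since V_CE = 9.9 V > V_CE(sat) ≈ 0.2 V, the transistor is in the active region as assumed.

I_C ≈ 0.23 mA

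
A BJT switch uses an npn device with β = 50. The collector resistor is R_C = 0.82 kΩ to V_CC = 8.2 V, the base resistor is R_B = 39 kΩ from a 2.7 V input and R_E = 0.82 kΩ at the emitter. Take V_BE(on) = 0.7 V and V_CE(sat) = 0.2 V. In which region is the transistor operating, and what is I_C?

Assume active. Base-emitter loop: I_B = (V_BB − V_BE)/(R_B + (β+1)R_E) = (2.7 − 0.7)/(39 + 51×0.82) = 0.0247 mA.
I_C = β·I_B = 50×0.0247 = 1.24 mA.
V_CE = V_CC − I_C·R_C − I_E·R_E = 8.2 − 1.24×0.82 − 1.26×0.82 = 6.15 V > V_CE(sat), so the active-region assumption holds.

active; I_C ≈ 1.2 mA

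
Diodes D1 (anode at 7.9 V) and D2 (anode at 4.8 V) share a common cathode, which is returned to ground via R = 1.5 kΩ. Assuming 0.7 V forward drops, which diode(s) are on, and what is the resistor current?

Assume both conduct. Then node N would need to be at both 7.9−0.7 = 7.2 V and 4.8−0.7 = 4.1 V, which is impossible.
Assume only D1 conducts: V_N = 7.9 − 0.7 = 7.2 V, so I_R = 7.2/1.5 = 4.8 mA.
Check D2: its anode-to-cathode voltage is 4.8 − 7.2 = -2.4 V < 0.7 V, so it is off. The assumption is consistent.

Only D1 conducts; I_R ≈ 4.8 mA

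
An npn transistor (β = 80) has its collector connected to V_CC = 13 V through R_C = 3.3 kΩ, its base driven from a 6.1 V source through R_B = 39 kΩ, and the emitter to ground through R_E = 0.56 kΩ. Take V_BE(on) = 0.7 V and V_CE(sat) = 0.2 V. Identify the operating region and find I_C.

Assume active: I_B = (6.1 − 0.7)/(39 + 81×0.56) = 0.064 mA, I_C = β·I_B = 5.12 mA.
Then V_CE = 13 − 5.12×3.3 − 5.18×0.56 = -6.8 V < 0.2 V — the active assumption fails.
Re-solve with V_CE = 0.2 V. KCL at the emitter: V_E/R_E = (V_BB−0.7−V_E)/R_B + (V_CC−0.2−V_E)/R_C, giving V_E = 1.9 V.
I_C = (V_CC − 0.2 − V_E)/R_C = (12.8 − 1.9)/3.3 = 3.3 mA.
Check: I_B = (5.4 − 1.9)/39 = 0.0897 mA, and β·I_B = 7.18 mA > I_C, confirming saturation.

saturation; I_C ≈ 3.3 mA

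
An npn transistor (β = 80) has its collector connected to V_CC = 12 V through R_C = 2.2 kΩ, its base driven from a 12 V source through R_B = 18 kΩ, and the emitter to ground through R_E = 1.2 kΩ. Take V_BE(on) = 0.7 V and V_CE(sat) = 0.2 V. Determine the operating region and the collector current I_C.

saturation; I_C ≈ 3.3 mA

Assume active: I_B = (12 − 0.7)/(18 + 81×1.2) = 0.0981 mA, I_C = β·I_B = 7.85 mA.
Then V_CE = 12 − 7.85×2.2 − 7.95×1.2 = -14.8 V < 0.2 V — the active assumption fails.
Re-solve with V_CE = 0.2 V. KCL at the emitter: V_E/R_E = (V_BB−0.7−V_E)/R_B + (V_CC−0.2−V_E)/R_C, giving V_E = 4.46 V.
I_C = (V_CC − 0.2 − V_E)/R_C = (11.8 − 4.46)/2.2 = 3.34 mA.
Check: I_B = (11.3 − 4.46)/18 = 0.38 mA, and β·I_B = 30.4 mA > I_C, confirming saturation.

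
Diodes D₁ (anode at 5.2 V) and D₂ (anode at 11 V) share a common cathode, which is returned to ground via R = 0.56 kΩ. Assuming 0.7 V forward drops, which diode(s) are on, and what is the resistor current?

Only D₂ conducts; I_R ≈ 18 mA

Assume both conduct. Then node N would need to be at both 5.2−0.7 = 4.5 V and 11−0.7 = 10.3 V, which is impossible.
Assume only D₂ conducts: V_N = 11 − 0.7 = 10.3 V, so I_R = 10.3/0.56 = 18.4 mA.
Check D₁: its anode-to-cathode voltage is 5.2 − 10.3 = -5.1 V < 0.7 V, so it is off. The assumption is consistent.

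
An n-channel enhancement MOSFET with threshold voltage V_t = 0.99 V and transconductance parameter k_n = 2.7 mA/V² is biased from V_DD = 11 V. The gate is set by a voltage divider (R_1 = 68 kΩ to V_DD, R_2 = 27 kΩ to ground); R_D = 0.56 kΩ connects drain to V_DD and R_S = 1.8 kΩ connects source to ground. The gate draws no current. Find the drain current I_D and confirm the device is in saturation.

I_D ≈ 0.77 mA

V_G = V_DD·R_2/(R_1+R_2) = 11×27/95 = 3.13 V.
Assume saturation: I_D = (k_n/2)(V_GS − V_t)² with V_GS = V_G − I_D·R_S = 3.13 − 1.8·I_D.
Substituting gives 4.37·I_D² − 11.4·I_D + 6.16 = 0, with roots I_D = 0.768 or 1.83 mA.
The root I_D = 1.83 mA gives V_GS = -0.176 V ≤ V_t, so take I_D = 0.768 mA.
Then V_GS = 1.74 V and V_DS = V_DD − I_D(R_D+R_S) = 11 − 0.768×2.36 = 9.19 V.
Saturation requires V_DS ≥ V_GS − V_t = 0.754 V; 9.19 ≥ 0.754 ✓.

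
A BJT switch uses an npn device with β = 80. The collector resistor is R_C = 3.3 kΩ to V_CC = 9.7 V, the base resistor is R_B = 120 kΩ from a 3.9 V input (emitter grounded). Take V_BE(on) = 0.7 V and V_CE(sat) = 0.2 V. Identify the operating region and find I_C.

active; I_C ≈ 2.1 mA

Assume active. Base-emitter loop: I_B = (V_BB − V_BE)/R_B = (3.9 − 0.7)/120 = 0.0267 mA.
I_C = β·I_B = 80×0.0267 = 2.13 mA.
V_CE = V_CC − I_C·R_C = 9.7 − 2.13×3.3 = 2.66 V > V_CE(sat), so the active-region assumption holds.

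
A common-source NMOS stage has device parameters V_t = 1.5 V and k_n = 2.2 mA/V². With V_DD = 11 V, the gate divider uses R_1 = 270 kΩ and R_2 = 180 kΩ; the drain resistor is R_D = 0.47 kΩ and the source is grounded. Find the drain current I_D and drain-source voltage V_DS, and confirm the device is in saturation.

V_G = V_DD·R_2/(R_1+R_2) = 11×180/450 = 4.4 V. With the source grounded, V_GS = V_G = 4.4 V.
Assume saturation: I_D = (k_n/2)(V_GS − V_t)² = (2.2/2)×(4.4 − 1.5)² = 1.1×2.9² = 9.25 mA.
V_DS = V_DD − I_D·R_D = 11 − 9.25×0.47 = 6.65 V.
Saturation requires V_DS ≥ V_GS − V_t = 2.9 V; 6.65 ≥ 2.9 ✓.

I_D ≈ 9.3 mA, V_DS ≈ 6.7 V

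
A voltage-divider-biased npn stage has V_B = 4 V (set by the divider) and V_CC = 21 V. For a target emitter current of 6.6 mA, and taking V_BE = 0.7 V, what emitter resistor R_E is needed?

R_E ≈ 0.5 kΩ

V_E = V_B − V_BE = 4 − 0.7 = 3.3 V.
R_E = V_E / I_E = 3.3 / 6.6 = 0.5 kΩ.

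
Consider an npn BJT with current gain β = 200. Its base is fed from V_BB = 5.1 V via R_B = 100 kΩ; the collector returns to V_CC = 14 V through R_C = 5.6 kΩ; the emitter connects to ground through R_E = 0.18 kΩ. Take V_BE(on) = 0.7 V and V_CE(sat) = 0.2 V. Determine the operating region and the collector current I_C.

saturation; I_C ≈ 2.4 mA

Assume active: I_B = (5.1 − 0.7)/(100 + 201×0.18) = 0.0323 mA, I_C = β·I_B = 6.46 mA.
Then V_CE = 14 − 6.46×5.6 − 6.49×0.18 = -23.4 V < 0.2 V — the active assumption fails.
Re-solve with V_CE = 0.2 V. KCL at the emitter: V_E/R_E = (V_BB−0.7−V_E)/R_B + (V_CC−0.2−V_E)/R_C, giving V_E = 0.437 V.
I_C = (V_CC − 0.2 − V_E)/R_C = (13.8 − 0.437)/5.6 = 2.39 mA.
Check: I_B = (4.4 − 0.437)/100 = 0.0396 mA, and β·I_B = 7.93 mA > I_C, confirming saturation.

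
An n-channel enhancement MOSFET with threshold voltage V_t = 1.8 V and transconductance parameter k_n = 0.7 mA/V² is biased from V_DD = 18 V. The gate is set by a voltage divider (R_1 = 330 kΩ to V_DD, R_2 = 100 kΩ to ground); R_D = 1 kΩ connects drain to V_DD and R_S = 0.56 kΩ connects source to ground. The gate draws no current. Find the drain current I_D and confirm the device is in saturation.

I_D ≈ 1.1 mA

V_G = V_DD·R_2/(R_1+R_2) = 18×100/430 = 4.19 V.
Assume saturation: I_D = (k_n/2)(V_GS − V_t)² with V_GS = V_G − I_D·R_S = 4.19 − 0.56·I_D.
Substituting gives 0.11·I_D² − 1.94·I_D + 1.99 = 0, with roots I_D = 1.1 or 16.5 mA.
The root I_D = 16.5 mA gives V_GS = -5.07 V ≤ V_t, so take I_D = 1.1 mA.
Then V_GS = 3.57 V and V_DS = V_DD − I_D(R_D+R_S) = 18 − 1.1×1.56 = 16.3 V.
Saturation requires V_DS ≥ V_GS − V_t = 1.77 V; 16.3 ≥ 1.77 ✓.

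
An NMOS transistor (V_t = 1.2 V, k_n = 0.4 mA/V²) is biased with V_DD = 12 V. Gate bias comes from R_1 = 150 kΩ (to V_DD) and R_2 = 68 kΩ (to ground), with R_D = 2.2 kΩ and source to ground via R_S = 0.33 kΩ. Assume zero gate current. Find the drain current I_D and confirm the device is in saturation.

I_D ≈ 0.98 mA

V_G = V_DD·R_2/(R_1+R_2) = 12×68/218 = 3.74 V.
Assume saturation: I_D = (k_n/2)(V_GS − V_t)² with V_GS = V_G − I_D·R_S = 3.74 − 0.33·I_D.
Substituting gives 0.0218·I_D² − 1.34·I_D + 1.29 = 0, with roots I_D = 0.984 or 60.3 mA.
The root I_D = 60.3 mA gives V_GS = -16.2 V ≤ V_t, so take I_D = 0.984 mA.
Then V_GS = 3.42 V and V_DS = V_DD − I_D(R_D+R_S) = 12 − 0.984×2.53 = 9.51 V.
Saturation requires V_DS ≥ V_GS − V_t = 2.22 V; 9.51 ≥ 2.22 ✓.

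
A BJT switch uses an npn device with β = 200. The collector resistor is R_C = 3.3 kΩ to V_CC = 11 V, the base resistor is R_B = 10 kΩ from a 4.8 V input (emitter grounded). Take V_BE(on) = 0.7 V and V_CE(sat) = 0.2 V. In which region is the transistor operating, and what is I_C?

saturation; I_C ≈ 3.3 mA

Assume active: I_B = (4.8 − 0.7)/10 = 0.41 mA, giving I_C = β·I_B = 82 mA.
But then V_CE = 11 − 82×3.3 = -260 V < V_CE(sat) = 0.2 V — impossible in the active region.
So the transistor is saturated. With V_CE = 0.2 V, I_C = (V_CC − 0.2)/R_C = 10.8/3.3 = 3.27 mA.
Check: β·I_B = 82 mA > I_C = 3.27 mA, confirming saturation.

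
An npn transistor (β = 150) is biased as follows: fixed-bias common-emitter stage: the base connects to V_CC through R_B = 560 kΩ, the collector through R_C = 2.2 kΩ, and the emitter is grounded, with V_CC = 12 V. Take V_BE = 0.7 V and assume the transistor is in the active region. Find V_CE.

V_CE ≈ 5.3 V

Base loop: V_CC = I_B·R_B + V_BE, so I_B = (12 − 0.7)/560 kΩ = 0.0202 mA.
In the active region I_C = β·I_B = 150 × 0.0202 = 3.03 mA.
Collector loop: V_CE = V_CC − I_C·R_C = 12 − 3.03×2.2 = 5.34 V.
Since V_CE = 5.34 V > V_CE(sat) ≈ 0.2 V, the transistor is in the active region as assumed.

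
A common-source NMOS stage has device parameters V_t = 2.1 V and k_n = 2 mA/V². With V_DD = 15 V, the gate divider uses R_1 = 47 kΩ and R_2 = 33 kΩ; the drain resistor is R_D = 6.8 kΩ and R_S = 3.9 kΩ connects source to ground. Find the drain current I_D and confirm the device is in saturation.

V_G = V_DD·R_2/(R_1+R_2) = 15×33/80 = 6.19 V.
Assume saturation: I_D = (k_n/2)(V_GS − V_t)² with V_GS = V_G − I_D·R_S = 6.19 − 3.9·I_D.
Substituting gives 15.2·I_D² − 32.9·I_D + 16.7 = 0, with roots I_D = 0.816 or 1.35 mA.
The root I_D = 1.35 mA gives V_GS = 0.94 V ≤ V_t, so take I_D = 0.816 mA.
Then V_GS = 3 V and V_DS = V_DD − I_D(R_D+R_S) = 15 − 0.816×10.7 = 6.26 V.
Saturation requires V_DS ≥ V_GS − V_t = 0.904 V; 6.26 ≥ 0.904 ✓.

I_D ≈ 0.82 mA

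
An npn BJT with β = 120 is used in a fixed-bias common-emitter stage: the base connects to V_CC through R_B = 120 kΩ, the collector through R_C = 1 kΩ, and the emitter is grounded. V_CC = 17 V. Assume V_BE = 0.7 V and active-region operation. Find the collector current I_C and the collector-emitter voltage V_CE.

I_C ≈ 16 mA, V_CE ≈ 0.7 V

Base loop: V_CC = I_B·R_B + V_BE, so I_B = (17 − 0.7)/120 kΩ = 0.136 mA.
In the active region I_C = β·I_B = 120 × 0.136 = 16.3 mA.
Collector loop: V_CE = V_CC − I_C·R_C = 17 − 16.3×1 = 0.7 V.
Since V_CE = 0.7 V > V_CE(sat) ≈ 0.2 V, the transistor is in the active region as assumed.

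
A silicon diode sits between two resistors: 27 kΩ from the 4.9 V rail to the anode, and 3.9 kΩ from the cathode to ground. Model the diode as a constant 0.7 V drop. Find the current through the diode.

I ≈ 0.14 mA

The two resistors are in series with the diode, so KVL gives 4.9 = I·27 + 0.7 + I·3.9.
I = (4.9 − 0.7) / (27 + 3.9) kΩ = 4.2 / 30.9 = 0.136 mA.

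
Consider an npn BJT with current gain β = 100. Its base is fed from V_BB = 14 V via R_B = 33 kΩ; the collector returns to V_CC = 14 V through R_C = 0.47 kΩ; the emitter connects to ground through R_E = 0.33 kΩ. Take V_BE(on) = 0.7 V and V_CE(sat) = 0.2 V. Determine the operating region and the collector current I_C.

Assume active: I_B = (14 − 0.7)/(33 + 101×0.33) = 0.201 mA, I_C = β·I_B = 20.1 mA.
Then V_CE = 14 − 20.1×0.47 − 20.3×0.33 = -2.11 V < 0.2 V — the active assumption fails.
Re-solve with V_CE = 0.2 V. KCL at the emitter: V_E/R_E = (V_BB−0.7−V_E)/R_B + (V_CC−0.2−V_E)/R_C, giving V_E = 5.74 V.
I_C = (V_CC − 0.2 − V_E)/R_C = (13.8 − 5.74)/0.47 = 17.2 mA.
Check: I_B = (13.3 − 5.74)/33 = 0.229 mA, and β·I_B = 22.9 mA > I_C, confirming saturation.

saturation; I_C ≈ 17 mA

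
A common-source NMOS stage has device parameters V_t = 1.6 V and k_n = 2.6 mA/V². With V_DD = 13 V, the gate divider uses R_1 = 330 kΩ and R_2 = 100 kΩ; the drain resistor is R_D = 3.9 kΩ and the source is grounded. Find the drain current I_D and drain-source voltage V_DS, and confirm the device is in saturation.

V_G = V_DD·R_2/(R_1+R_2) = 13×100/430 = 3.02 V. With the source grounded, V_GS = V_G = 3.02 V.
Assume saturation: I_D = (k_n/2)(V_GS − V_t)² = (2.6/2)×(3.02 − 1.6)² = 1.3×1.42² = 2.63 mA.
V_DS = V_DD − I_D·R_D = 13 − 2.63×3.9 = 2.73 V.
Saturation requires V_DS ≥ V_GS − V_t = 1.42 V; 2.73 ≥ 1.42 ✓.

I_D ≈ 2.6 mA, V_DS ≈ 2.7 V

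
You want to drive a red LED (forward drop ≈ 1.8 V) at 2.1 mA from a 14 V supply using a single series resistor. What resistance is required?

The resistor drops V_S − V_D = 14 − 1.8 = 12.2 V at 2.1 mA.
R = 12.2 V / 2.1 mA = 5.81 kΩ.

R ≈ 5.8 kΩ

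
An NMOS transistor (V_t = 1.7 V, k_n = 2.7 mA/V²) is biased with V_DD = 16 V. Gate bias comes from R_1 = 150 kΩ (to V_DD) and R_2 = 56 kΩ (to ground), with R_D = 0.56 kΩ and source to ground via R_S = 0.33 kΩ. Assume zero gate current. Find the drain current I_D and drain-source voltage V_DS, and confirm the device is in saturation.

V_G = V_DD·R_2/(R_1+R_2) = 16×56/206 = 4.35 V.
Assume saturation: I_D = (k_n/2)(V_GS − V_t)² with V_GS = V_G − I_D·R_S = 4.35 − 0.33·I_D.
Substituting gives 0.147·I_D² − 3.36·I_D + 9.48 = 0, with roots I_D = 3.29 or 19.6 mA.
The root I_D = 19.6 mA gives V_GS = -2.11 V ≤ V_t, so take I_D = 3.29 mA.
Then V_GS = 3.26 V and V_DS = V_DD − I_D(R_D+R_S) = 16 − 3.29×0.89 = 13.1 V.
Saturation requires V_DS ≥ V_GS − V_t = 1.56 V; 13.1 ≥ 1.56 ✓.

I_D ≈ 3.3 mA, V_DS ≈ 13 V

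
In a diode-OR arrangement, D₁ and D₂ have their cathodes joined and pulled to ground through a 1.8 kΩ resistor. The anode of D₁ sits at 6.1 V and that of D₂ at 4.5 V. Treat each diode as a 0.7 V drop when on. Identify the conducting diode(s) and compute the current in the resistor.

Only D₁ conducts; I_R ≈ 3 mA

Assume both conduct. Then node N would need to be at both 6.1−0.7 = 5.4 V and 4.5−0.7 = 3.8 V, which is impossible.
Assume only D₁ conducts: V_N = 6.1 − 0.7 = 5.4 V, so I_R = 5.4/1.8 = 3 mA.
Check D₂: its anode-to-cathode voltage is 4.5 − 5.4 = -0.9 V < 0.7 V, so it is off. The assumption is consistent.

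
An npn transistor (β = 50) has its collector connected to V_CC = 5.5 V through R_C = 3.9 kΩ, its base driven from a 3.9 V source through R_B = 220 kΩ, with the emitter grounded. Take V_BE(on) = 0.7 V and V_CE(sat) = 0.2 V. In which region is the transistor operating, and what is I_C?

active; I_C ≈ 0.73 mA

Assume active. Base-emitter loop: I_B = (V_BB − V_BE)/R_B = (3.9 − 0.7)/220 = 0.0145 mA.
I_C = β·I_B = 50×0.0145 = 0.727 mA.
V_CE = V_CC − I_C·R_C = 5.5 − 0.727×3.9 = 2.66 V > V_CE(sat), so the active-region assumption holds.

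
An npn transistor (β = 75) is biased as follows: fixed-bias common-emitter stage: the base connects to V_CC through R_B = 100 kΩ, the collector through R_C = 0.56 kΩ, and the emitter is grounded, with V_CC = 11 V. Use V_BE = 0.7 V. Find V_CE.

V_CE ≈ 6.7 V

Base loop: V_CC = I_B·R_B + V_BE, so I_B = (11 − 0.7)/100 kΩ = 0.103 mA.
In the active region I_C = β·I_B = 75 × 0.103 = 7.73 mA.
Collector loop: V_CE = V_CC − I_C·R_C = 11 − 7.73×0.56 = 6.67 V.
Since V_CE = 6.67 V > V_CE(sat) ≈ 0.2 V, the transistor is in the active region as assumed.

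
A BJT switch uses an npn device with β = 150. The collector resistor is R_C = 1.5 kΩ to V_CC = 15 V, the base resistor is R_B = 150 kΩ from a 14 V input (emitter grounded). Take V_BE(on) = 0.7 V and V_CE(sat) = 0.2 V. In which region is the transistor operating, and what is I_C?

saturation; I_C ≈ 9.9 mA

Assume active: I_B = (14 − 0.7)/150 = 0.0887 mA, giving I_C = β·I_B = 13.3 mA.
But then V_CE = 15 − 13.3×1.5 = -4.95 V < V_CE(sat) = 0.2 V — impossible in the active region.
So the transistor is saturated. With V_CE = 0.2 V, I_C = (V_CC − 0.2)/R_C = 14.8/1.5 = 9.87 mA.
Check: β·I_B = 13.3 mA > I_C = 9.87 mA, confirming saturation.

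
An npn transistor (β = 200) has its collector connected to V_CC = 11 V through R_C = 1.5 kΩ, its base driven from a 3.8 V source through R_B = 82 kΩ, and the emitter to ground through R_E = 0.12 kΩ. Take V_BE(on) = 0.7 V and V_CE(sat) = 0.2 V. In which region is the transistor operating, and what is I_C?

Assume active. Base-emitter loop: I_B = (V_BB − V_BE)/(R_B + (β+1)R_E) = (3.8 − 0.7)/(82 + 201×0.12) = 0.0292 mA.
I_C = β·I_B = 200×0.0292 = 5.84 mA.
V_CE = V_CC − I_C·R_C − I_E·R_E = 11 − 5.84×1.5 − 5.87×0.12 = 1.53 V > V_CE(sat), so the active-region assumption holds.

active; I_C ≈ 5.8 mA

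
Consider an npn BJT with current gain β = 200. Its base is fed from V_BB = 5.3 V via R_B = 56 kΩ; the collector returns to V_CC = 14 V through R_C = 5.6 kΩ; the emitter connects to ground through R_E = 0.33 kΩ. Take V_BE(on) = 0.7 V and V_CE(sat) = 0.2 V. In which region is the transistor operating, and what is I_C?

saturation; I_C ≈ 2.3 mA

Assume active: I_B = (5.3 − 0.7)/(56 + 201×0.33) = 0.0376 mA, I_C = β·I_B = 7.52 mA.
Then V_CE = 14 − 7.52×5.6 − 7.56×0.33 = -30.6 V < 0.2 V — the active assumption fails.
Re-solve with V_CE = 0.2 V. KCL at the emitter: V_E/R_E = (V_BB−0.7−V_E)/R_B + (V_CC−0.2−V_E)/R_C, giving V_E = 0.789 V.
I_C = (V_CC − 0.2 − V_E)/R_C = (13.8 − 0.789)/5.6 = 2.32 mA.
Check: I_B = (4.6 − 0.789)/56 = 0.0681 mA, and β·I_B = 13.6 mA > I_C, confirming saturation.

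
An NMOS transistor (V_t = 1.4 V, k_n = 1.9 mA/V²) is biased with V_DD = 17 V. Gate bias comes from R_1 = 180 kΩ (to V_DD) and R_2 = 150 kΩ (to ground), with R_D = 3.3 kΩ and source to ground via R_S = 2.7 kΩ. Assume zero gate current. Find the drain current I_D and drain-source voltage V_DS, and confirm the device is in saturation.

V_G = V_DD·R_2/(R_1+R_2) = 17×150/330 = 7.73 V.
Assume saturation: I_D = (k_n/2)(V_GS − V_t)² with V_GS = V_G − I_D·R_S = 7.73 − 2.7·I_D.
Substituting gives 6.93·I_D² − 33.5·I_D + 38 = 0, with roots I_D = 1.83 or 3 mA.
The root I_D = 3 mA gives V_GS = -0.378 V ≤ V_t, so take I_D = 1.83 mA.
Then V_GS = 2.79 V and V_DS = V_DD − I_D(R_D+R_S) = 17 − 1.83×6 = 6.02 V.
Saturation requires V_DS ≥ V_GS − V_t = 1.39 V; 6.02 ≥ 1.39 ✓.

I_D ≈ 1.8 mA, V_DS ≈ 6 V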